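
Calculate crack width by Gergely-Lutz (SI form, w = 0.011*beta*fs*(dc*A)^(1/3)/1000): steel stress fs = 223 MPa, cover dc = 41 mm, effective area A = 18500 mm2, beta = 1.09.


w = 0.011 * beta * fs * (dc * A)^(1/3) / 1000
= 0.011 * 1.09 * 223 * (41 * 18500)^(1/3) / 1000
= 0.244 mm

0.244


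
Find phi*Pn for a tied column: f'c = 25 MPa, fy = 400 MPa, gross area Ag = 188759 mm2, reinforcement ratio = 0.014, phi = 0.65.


Ast = rho * Ag = 0.014 * 188759 = 2642.626 mm2
phi*Pn = 0.65 * 0.80 * (0.85 * 25 * (188759 - 2642.626) + 400 * 2642.626) / 1000
= 2606.25 kN

2606.25


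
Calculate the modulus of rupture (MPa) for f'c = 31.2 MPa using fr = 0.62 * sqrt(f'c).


fr = 0.62 * sqrt(31.2)
= 3.463 MPa

3.463


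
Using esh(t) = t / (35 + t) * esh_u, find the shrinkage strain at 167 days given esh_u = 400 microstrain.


esh(167) = 167 / (35 + 167) * 400
= 167 / 202 * 400
= 330.7 microstrain

330.7


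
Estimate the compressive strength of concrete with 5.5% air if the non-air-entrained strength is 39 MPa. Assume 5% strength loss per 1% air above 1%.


Strength loss = (5.5 - 1) * 5 = 22.5%
f'c = 39 * (1 - 22.5/100)
= 30.23 MPa

30.23


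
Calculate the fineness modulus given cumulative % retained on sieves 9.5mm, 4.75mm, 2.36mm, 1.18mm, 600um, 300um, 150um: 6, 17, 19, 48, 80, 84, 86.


FM = sum(cumulative % retained) / 100
= 340 / 100
= 3.4

3.4


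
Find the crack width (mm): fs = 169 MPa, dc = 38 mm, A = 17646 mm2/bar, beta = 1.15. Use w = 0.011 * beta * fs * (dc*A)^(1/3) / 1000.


w = 0.011 * beta * fs * (dc * A)^(1/3) / 1000
= 0.011 * 1.15 * 169 * (38 * 17646)^(1/3) / 1000
= 0.187 mm

0.187


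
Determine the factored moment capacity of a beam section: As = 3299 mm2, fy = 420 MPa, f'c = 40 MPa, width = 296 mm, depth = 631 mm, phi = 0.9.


a = As * fy / (0.85 * f'c * b)
= 3299 * 420 / (0.85 * 40 * 296)
= 137.6769 mm
Mn = As * fy * (d - a/2) / 10^6
= 778.9198 kN-m
phi*Mn = 0.9 * 778.9198 = 701.03 kN-m

701.03


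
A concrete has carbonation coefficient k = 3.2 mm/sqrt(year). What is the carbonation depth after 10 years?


depth = k * sqrt(t)
= 3.2 * sqrt(10)
= 10.12 mm

10.12


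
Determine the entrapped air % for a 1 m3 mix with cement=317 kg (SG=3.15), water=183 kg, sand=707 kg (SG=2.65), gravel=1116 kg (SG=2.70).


Vol cement = 317 / (3.15 * 1000) = 0.100635 m3
Vol water = 183 / 1000 = 0.183 m3
Vol sand = 707 / (2.65 * 1000) = 0.266792 m3
Vol gravel = 1116 / (2.70 * 1000) = 0.413333 m3
Total solid + water volume = 0.963761 m3
Air = (1 - 0.963761) * 100 = 3.62%

3.62


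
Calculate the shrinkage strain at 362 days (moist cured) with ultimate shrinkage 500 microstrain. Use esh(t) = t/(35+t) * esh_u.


esh(362) = 362 / (35 + 362) * 500
= 362 / 397 * 500
= 455.9 microstrain

455.9


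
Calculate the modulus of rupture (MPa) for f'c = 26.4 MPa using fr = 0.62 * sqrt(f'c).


fr = 0.62 * sqrt(26.4)
= 3.186 MPa

3.186


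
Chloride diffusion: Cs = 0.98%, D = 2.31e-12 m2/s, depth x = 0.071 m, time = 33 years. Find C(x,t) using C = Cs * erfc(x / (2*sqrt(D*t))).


t_seconds = 33 * 365.25 * 24 * 3600 = 1041400800.0 s
arg = 0.071 / (2 * sqrt(2.31e-12 * 1041400800.0))
= 0.7238
erfc(0.7238) = 0.306
C = 0.98 * 0.306 = 0.2999%

0.2999


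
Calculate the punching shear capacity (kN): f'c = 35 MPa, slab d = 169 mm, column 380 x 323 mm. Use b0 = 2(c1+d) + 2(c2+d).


b0 = 2*(380 + 169) + 2*(323 + 169) = 2082 mm
Vc = 0.33 * sqrt(35) * 2082 * 169 / 1000
= 686.93 kN

686.93


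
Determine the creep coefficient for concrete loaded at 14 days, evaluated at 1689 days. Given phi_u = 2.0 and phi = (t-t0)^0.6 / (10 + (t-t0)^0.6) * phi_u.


dt = 1689 - 14 = 1675
phi = 1675^0.6 / (10 + 1675^0.6) * 2.0
= 1.792

1.792


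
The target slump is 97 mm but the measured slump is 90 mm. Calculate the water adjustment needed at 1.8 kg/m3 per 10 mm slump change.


Difference = 97 - 90 = 7 mm
Water adjustment = 7 * 1.8 / 10 = 1.3 kg/m3

1.3


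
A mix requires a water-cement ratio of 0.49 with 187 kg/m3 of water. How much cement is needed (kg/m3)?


Cement = water / (w/c)
= 187 / 0.49
= 381.6 kg/m3

381.6


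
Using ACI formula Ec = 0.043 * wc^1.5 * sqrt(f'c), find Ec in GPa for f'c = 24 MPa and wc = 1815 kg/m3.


Ec = 0.043 * 1815^1.5 * sqrt(24) / 1000
= 16.29 GPa

16.29


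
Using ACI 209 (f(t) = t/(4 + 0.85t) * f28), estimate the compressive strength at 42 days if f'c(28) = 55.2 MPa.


f(42) = 42 / (4 + 0.85 * 42) * 55.2
= 42 / 39.7 * 55.2
= 58.4 MPa

58.4


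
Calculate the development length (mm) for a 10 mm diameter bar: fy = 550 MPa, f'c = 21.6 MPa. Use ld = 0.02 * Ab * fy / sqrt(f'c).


Ab = pi * 10^2 / 4 = 78.54 mm2
ld = 0.02 * 78.54 * 550 / sqrt(21.6)
= 185.9 mm

185.9


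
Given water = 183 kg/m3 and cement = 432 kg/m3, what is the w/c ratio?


w/c = water / cement
w/c = 183 / 432 = 0.424

0.424


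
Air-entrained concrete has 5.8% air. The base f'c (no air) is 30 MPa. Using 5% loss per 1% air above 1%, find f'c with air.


Strength loss = (5.8 - 1) * 5 = 24.0%
f'c = 30 * (1 - 24.0/100)
= 22.8 MPa

22.8


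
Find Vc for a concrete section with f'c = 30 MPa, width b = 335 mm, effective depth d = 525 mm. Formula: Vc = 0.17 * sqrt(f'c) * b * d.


Vc = 0.17 * sqrt(30) * 335 * 525 / 1000
= 163.76 kN

163.76


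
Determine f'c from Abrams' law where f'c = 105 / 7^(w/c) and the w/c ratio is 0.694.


f'c = 105 / 7^0.694
= 105 / 3.859
= 27.21 MPa

27.21


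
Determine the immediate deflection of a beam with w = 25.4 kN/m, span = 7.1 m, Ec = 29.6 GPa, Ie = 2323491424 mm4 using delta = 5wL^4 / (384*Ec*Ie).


Convert: L = 7.1 m = 7100 mm, Ec = 29.6 GPa = 29600 MPa
delta = 5 * 25.4 * 7100^4 / (384 * 29600 * 2323491424)
= 12.22 mm

12.22


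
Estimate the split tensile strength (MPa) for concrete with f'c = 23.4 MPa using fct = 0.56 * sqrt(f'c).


fct = 0.56 * sqrt(23.4)
= 0.56 * 4.837
= 2.709 MPa

2.709


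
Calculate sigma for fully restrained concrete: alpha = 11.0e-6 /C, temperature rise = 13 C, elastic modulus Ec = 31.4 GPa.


sigma = alpha * dT * Ec
= 11.0e-6 * 13 * 31.4 * 1000
= 4.49 MPa

4.49


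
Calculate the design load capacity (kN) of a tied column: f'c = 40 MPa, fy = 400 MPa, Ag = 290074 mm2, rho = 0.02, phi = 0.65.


Ast = rho * Ag = 0.02 * 290074 = 5801.48 mm2
phi*Pn = 0.65 * 0.80 * (0.85 * 40 * (290074 - 5801.48) + 400 * 5801.48) / 1000
= 6232.65 kN

6232.65


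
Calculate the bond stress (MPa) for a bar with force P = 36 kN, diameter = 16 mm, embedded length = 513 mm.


u = P / (pi * db * ld)
= 36 * 1000 / (pi * 16 * 513)
= 1.396 MPa

1.396


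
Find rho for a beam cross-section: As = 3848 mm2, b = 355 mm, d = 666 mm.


rho = As / (b * d)
= 3848 / (355 * 666)
= 0.0163

0.0163


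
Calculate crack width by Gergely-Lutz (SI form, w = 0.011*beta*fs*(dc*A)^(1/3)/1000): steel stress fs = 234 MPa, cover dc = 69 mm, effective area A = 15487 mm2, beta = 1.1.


w = 0.011 * beta * fs * (dc * A)^(1/3) / 1000
= 0.011 * 1.1 * 234 * (69 * 15487)^(1/3) / 1000
= 0.289 mm

0.289


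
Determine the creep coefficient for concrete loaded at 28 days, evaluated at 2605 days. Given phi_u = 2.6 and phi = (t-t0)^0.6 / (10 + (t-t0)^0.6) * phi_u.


dt = 2605 - 28 = 2577
phi = 2577^0.6 / (10 + 2577^0.6) * 2.6
= 2.386

2.386


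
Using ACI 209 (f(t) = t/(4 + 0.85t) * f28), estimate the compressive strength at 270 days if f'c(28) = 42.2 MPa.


f(270) = 270 / (4 + 0.85 * 270) * 42.2
= 270 / 233.5 * 42.2
= 48.8 MPa

48.8


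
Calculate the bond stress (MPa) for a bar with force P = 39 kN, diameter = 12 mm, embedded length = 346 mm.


u = P / (pi * db * ld)
= 39 * 1000 / (pi * 12 * 346)
= 2.99 MPa

2.99


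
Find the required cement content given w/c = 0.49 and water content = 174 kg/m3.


Cement = water / (w/c)
= 174 / 0.49
= 355.1 kg/m3

355.1


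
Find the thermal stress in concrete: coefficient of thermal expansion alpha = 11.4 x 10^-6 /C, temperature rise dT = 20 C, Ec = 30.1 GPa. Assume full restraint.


sigma = alpha * dT * Ec
= 11.4e-6 * 20 * 30.1 * 1000
= 6.863 MPa

6.863


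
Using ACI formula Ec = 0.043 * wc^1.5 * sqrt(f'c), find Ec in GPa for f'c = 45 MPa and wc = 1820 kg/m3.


Ec = 0.043 * 1820^1.5 * sqrt(45) / 1000
= 22.4 GPa

22.4


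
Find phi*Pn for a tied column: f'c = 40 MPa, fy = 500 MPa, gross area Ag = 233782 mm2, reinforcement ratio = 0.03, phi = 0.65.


Ast = rho * Ag = 0.03 * 233782 = 7013.46 mm2
phi*Pn = 0.65 * 0.80 * (0.85 * 40 * (233782 - 7013.46) + 500 * 7013.46) / 1000
= 5832.77 kN

5832.77


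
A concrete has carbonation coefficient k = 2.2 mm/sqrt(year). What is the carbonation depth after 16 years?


depth = k * sqrt(t)
= 2.2 * sqrt(16)
= 8.8 mm

8.8


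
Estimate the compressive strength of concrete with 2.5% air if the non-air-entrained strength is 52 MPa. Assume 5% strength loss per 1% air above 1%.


Strength loss = (2.5 - 1) * 5 = 7.5%
f'c = 52 * (1 - 7.5/100)
= 48.1 MPa

48.1


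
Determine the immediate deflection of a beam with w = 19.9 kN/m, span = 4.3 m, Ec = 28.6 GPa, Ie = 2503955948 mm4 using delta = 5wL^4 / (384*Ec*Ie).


Convert: L = 4.3 m = 4300 mm, Ec = 28.6 GPa = 28600 MPa
delta = 5 * 19.9 * 4300^4 / (384 * 28600 * 2503955948)
= 1.24 mm

1.24


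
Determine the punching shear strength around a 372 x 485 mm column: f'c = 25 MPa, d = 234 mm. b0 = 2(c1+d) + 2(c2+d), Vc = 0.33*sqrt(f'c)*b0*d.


b0 = 2*(372 + 234) + 2*(485 + 234) = 2650 mm
Vc = 0.33 * sqrt(25) * 2650 * 234 / 1000
= 1023.16 kN

1023.16


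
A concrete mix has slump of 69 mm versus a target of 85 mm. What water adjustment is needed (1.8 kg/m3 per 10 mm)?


Difference = 85 - 69 = 16 mm
Water adjustment = 16 * 1.8 / 10 = 2.9 kg/m3

2.9


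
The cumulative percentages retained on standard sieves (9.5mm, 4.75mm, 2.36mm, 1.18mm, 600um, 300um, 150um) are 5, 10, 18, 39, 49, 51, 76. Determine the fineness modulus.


FM = sum(cumulative % retained) / 100
= 248 / 100
= 2.48

2.48


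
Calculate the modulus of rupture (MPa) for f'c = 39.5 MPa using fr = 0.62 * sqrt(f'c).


fr = 0.62 * sqrt(39.5)
= 3.897 MPa

3.897


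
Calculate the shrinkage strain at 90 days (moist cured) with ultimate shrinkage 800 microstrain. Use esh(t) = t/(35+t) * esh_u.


esh(90) = 90 / (35 + 90) * 800
= 90 / 125 * 800
= 576.0 microstrain

576.0


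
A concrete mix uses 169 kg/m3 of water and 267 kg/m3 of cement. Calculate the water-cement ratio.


w/c = water / cement
w/c = 169 / 267 = 0.633

0.633


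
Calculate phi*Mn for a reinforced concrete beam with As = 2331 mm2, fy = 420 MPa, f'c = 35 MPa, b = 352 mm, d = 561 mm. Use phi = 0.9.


a = As * fy / (0.85 * f'c * b)
= 2331 * 420 / (0.85 * 35 * 352)
= 93.4893 mm
Mn = As * fy * (d - a/2) / 10^6
= 503.4663 kN-m
phi*Mn = 0.9 * 503.4663 = 453.12 kN-m

453.12


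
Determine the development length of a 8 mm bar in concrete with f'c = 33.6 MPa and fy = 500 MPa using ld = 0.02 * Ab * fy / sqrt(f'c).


Ab = pi * 8^2 / 4 = 50.265 mm2
ld = 0.02 * 50.265 * 500 / sqrt(33.6)
= 86.7 mm

86.7


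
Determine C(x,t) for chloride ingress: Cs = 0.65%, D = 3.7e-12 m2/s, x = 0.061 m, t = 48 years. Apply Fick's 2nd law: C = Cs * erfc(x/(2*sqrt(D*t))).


t_seconds = 48 * 365.25 * 24 * 3600 = 1514764800.0 s
arg = 0.061 / (2 * sqrt(3.7e-12 * 1514764800.0))
= 0.4074
erfc(0.4074) = 0.5645
C = 0.65 * 0.5645 = 0.3669%

0.3669


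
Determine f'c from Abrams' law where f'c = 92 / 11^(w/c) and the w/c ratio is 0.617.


f'c = 92 / 11^0.617
= 92 / 4.391
= 20.95 MPa

20.95


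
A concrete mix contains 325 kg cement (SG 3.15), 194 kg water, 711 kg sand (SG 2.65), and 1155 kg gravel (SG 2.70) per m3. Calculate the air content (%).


Vol cement = 325 / (3.15 * 1000) = 0.103175 m3
Vol water = 194 / 1000 = 0.194 m3
Vol sand = 711 / (2.65 * 1000) = 0.268302 m3
Vol gravel = 1155 / (2.70 * 1000) = 0.427778 m3
Total solid + water volume = 0.993254 m3
Air = (1 - 0.993254) * 100 = 0.67%

0.67


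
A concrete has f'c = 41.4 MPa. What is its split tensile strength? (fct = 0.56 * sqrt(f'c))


fct = 0.56 * sqrt(41.4)
= 0.56 * 6.434
= 3.603 MPa

3.603


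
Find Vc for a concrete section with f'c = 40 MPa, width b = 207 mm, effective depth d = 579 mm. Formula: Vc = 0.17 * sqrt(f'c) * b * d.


Vc = 0.17 * sqrt(40) * 207 * 579 / 1000
= 128.86 kN

128.86


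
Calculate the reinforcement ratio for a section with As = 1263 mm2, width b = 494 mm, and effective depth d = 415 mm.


rho = As / (b * d)
= 1263 / (494 * 415)
= 0.0062

0.0062


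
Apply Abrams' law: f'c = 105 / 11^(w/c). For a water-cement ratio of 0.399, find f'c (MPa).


f'c = 105 / 11^0.399
= 105 / 2.603
= 40.33 MPa

40.33


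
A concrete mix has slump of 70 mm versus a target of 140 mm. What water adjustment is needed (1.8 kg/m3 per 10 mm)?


Difference = 140 - 70 = 70 mm
Water adjustment = 70 * 1.8 / 10 = 12.6 kg/m3

12.6


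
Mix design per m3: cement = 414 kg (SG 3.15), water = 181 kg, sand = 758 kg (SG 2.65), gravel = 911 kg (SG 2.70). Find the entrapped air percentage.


Vol cement = 414 / (3.15 * 1000) = 0.131429 m3
Vol water = 181 / 1000 = 0.181 m3
Vol sand = 758 / (2.65 * 1000) = 0.286038 m3
Vol gravel = 911 / (2.70 * 1000) = 0.337407 m3
Total solid + water volume = 0.935874 m3
Air = (1 - 0.935874) * 100 = 6.41%

6.41


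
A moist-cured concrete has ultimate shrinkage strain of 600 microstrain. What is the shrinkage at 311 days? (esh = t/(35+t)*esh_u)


esh(311) = 311 / (35 + 311) * 600
= 311 / 346 * 600
= 539.3 microstrain

539.3


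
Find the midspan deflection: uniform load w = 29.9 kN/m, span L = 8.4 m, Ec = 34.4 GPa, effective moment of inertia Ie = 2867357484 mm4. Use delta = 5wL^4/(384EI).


Convert: L = 8.4 m = 8400 mm, Ec = 34.4 GPa = 34400 MPa
delta = 5 * 29.9 * 8400^4 / (384 * 34400 * 2867357484)
= 19.65 mm

19.65


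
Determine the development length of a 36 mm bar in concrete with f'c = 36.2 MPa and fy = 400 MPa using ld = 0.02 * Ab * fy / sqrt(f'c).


Ab = pi * 36^2 / 4 = 1017.876 mm2
ld = 0.02 * 1017.876 * 400 / sqrt(36.2)
= 1353.4 mm

1353.4


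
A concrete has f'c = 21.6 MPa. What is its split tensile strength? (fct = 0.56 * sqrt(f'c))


fct = 0.56 * sqrt(21.6)
= 0.56 * 4.648
= 2.603 MPa

2.603


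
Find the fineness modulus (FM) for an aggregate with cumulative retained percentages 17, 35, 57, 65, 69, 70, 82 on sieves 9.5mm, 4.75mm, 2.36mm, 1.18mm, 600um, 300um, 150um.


FM = sum(cumulative % retained) / 100
= 395 / 100
= 3.95

3.95


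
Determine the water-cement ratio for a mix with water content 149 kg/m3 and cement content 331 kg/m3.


w/c = water / cement
w/c = 149 / 331 = 0.45

0.45


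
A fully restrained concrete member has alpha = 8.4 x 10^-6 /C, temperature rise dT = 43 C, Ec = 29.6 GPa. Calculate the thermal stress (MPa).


sigma = alpha * dT * Ec
= 8.4e-6 * 43 * 29.6 * 1000
= 10.692 MPa

10.692


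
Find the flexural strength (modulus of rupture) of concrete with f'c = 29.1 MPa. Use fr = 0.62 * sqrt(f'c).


fr = 0.62 * sqrt(29.1)
= 3.345 MPa

3.345


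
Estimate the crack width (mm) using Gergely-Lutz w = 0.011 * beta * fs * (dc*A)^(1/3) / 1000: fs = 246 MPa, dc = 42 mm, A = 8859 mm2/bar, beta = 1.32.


w = 0.011 * beta * fs * (dc * A)^(1/3) / 1000
= 0.011 * 1.32 * 246 * (42 * 8859)^(1/3) / 1000
= 0.257 mm

0.257


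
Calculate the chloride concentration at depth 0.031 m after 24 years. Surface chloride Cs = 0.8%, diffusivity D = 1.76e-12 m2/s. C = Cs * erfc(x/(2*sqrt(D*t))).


t_seconds = 24 * 365.25 * 24 * 3600 = 757382400.0 s
arg = 0.031 / (2 * sqrt(1.76e-12 * 757382400.0))
= 0.4245
erfc(0.4245) = 0.5482
C = 0.8 * 0.5482 = 0.4386%

0.4386


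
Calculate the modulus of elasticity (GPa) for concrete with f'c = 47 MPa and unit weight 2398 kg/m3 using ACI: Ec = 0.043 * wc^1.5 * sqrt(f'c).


Ec = 0.043 * 2398^1.5 * sqrt(47) / 1000
= 34.62 GPa

34.62


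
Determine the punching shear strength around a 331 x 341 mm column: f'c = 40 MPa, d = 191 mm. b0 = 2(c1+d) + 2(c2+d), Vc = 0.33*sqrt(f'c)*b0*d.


b0 = 2*(331 + 191) + 2*(341 + 191) = 2108 mm
Vc = 0.33 * sqrt(40) * 2108 * 191 / 1000
= 840.33 kN

840.33


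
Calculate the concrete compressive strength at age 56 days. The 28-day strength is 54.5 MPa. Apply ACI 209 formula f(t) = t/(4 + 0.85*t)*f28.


f(56) = 56 / (4 + 0.85 * 56) * 54.5
= 56 / 51.6 * 54.5
= 59.15 MPa

59.15


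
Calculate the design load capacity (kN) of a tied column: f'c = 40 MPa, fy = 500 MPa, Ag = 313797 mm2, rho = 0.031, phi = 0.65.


Ast = rho * Ag = 0.031 * 313797 = 9727.707 mm2
phi*Pn = 0.65 * 0.80 * (0.85 * 40 * (313797 - 9727.707) + 500 * 9727.707) / 1000
= 7905.15 kN

7905.15


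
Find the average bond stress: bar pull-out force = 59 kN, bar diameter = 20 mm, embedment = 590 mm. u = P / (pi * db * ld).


u = P / (pi * db * ld)
= 59 * 1000 / (pi * 20 * 590)
= 1.592 MPa

1.592


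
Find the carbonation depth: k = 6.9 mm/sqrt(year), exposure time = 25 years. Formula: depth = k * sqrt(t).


depth = k * sqrt(t)
= 6.9 * sqrt(25)
= 34.5 mm

34.5


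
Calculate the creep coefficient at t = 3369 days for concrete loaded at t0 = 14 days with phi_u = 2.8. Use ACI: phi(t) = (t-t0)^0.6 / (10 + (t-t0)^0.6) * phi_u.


dt = 3369 - 14 = 3355
phi = 3355^0.6 / (10 + 3355^0.6) * 2.8
= 2.601

2.601


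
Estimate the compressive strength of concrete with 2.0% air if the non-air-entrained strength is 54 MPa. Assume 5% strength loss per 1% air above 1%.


Strength loss = (2.0 - 1) * 5 = 5.0%
f'c = 54 * (1 - 5.0/100)
= 51.3 MPa

51.3


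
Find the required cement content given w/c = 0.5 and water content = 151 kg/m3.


Cement = water / (w/c)
= 151 / 0.5
= 302.0 kg/m3

302.0


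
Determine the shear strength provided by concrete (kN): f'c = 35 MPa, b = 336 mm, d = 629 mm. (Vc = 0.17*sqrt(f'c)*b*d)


Vc = 0.17 * sqrt(35) * 336 * 629 / 1000
= 212.56 kN

212.56


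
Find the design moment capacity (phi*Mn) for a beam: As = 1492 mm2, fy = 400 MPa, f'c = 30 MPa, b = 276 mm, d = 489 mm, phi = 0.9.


a = As * fy / (0.85 * f'c * b)
= 1492 * 400 / (0.85 * 30 * 276)
= 84.7968 mm
Mn = As * fy * (d - a/2) / 10^6
= 266.5318 kN-m
phi*Mn = 0.9 * 266.5318 = 239.88 kN-m

239.88


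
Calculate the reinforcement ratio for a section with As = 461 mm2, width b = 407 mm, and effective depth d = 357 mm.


rho = As / (b * d)
= 461 / (407 * 357)
= 0.0032

0.0032


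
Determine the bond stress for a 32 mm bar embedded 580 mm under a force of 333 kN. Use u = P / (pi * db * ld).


u = P / (pi * db * ld)
= 333 * 1000 / (pi * 32 * 580)
= 5.711 MPa

5.711


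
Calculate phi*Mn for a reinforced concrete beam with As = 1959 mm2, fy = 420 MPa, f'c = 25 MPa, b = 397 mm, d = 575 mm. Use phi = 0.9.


a = As * fy / (0.85 * f'c * b)
= 1959 * 420 / (0.85 * 25 * 397)
= 97.5291 mm
Mn = As * fy * (d - a/2) / 10^6
= 432.976 kN-m
phi*Mn = 0.9 * 432.976 = 389.68 kN-m

389.68


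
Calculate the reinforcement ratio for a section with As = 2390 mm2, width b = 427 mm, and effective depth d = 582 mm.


rho = As / (b * d)
= 2390 / (427 * 582)
= 0.0096

0.0096


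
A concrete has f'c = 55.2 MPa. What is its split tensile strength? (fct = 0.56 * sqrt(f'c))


fct = 0.56 * sqrt(55.2)
= 0.56 * 7.43
= 4.161 MPa

4.161


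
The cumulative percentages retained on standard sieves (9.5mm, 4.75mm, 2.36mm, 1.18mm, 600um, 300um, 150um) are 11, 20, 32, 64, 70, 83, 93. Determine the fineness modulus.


FM = sum(cumulative % retained) / 100
= 373 / 100
= 3.73

3.73


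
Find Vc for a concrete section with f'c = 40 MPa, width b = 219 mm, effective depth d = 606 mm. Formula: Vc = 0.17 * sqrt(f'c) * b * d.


Vc = 0.17 * sqrt(40) * 219 * 606 / 1000
= 142.69 kN

142.69


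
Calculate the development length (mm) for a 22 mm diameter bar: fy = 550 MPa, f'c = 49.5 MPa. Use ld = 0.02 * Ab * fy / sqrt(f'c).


Ab = pi * 22^2 / 4 = 380.133 mm2
ld = 0.02 * 380.133 * 550 / sqrt(49.5)
= 594.3 mm

594.3


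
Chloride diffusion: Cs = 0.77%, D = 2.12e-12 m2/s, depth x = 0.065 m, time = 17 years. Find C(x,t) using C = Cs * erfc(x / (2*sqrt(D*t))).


t_seconds = 17 * 365.25 * 24 * 3600 = 536479200.0 s
arg = 0.065 / (2 * sqrt(2.12e-12 * 536479200.0))
= 0.9637
erfc(0.9637) = 0.1729
C = 0.77 * 0.1729 = 0.1332%

0.1332


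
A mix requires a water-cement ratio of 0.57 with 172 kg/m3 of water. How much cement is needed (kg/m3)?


Cement = water / (w/c)
= 172 / 0.57
= 301.8 kg/m3

301.8


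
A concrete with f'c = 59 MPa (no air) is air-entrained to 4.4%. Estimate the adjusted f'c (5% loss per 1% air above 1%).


Strength loss = (4.4 - 1) * 5 = 17.0%
f'c = 59 * (1 - 17.0/100)
= 48.97 MPa

48.97


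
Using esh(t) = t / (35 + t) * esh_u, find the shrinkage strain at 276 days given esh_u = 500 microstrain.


esh(276) = 276 / (35 + 276) * 500
= 276 / 311 * 500
= 443.7 microstrain

443.7


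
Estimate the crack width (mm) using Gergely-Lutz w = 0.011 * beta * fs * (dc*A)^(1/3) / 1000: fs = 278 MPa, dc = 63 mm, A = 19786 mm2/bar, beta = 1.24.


w = 0.011 * beta * fs * (dc * A)^(1/3) / 1000
= 0.011 * 1.24 * 278 * (63 * 19786)^(1/3) / 1000
= 0.408 mm

0.408


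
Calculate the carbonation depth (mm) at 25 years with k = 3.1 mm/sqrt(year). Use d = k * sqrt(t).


depth = k * sqrt(t)
= 3.1 * sqrt(25)
= 15.5 mm

15.5


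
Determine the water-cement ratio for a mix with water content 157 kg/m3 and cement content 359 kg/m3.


w/c = water / cement
w/c = 157 / 359 = 0.437

0.437


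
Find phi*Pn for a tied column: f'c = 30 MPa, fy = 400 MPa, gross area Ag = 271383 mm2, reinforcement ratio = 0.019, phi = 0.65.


Ast = rho * Ag = 0.019 * 271383 = 5156.277 mm2
phi*Pn = 0.65 * 0.80 * (0.85 * 30 * (271383 - 5156.277) + 400 * 5156.277) / 1000
= 4602.67 kN

4602.67


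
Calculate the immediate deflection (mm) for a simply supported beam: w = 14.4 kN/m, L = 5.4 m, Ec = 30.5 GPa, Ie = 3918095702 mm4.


Convert: L = 5.4 m = 5400 mm, Ec = 30.5 GPa = 30500 MPa
delta = 5 * 14.4 * 5400^4 / (384 * 30500 * 3918095702)
= 1.33 mm

1.33


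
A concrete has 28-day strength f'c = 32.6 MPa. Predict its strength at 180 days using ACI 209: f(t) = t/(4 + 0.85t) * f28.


f(180) = 180 / (4 + 0.85 * 180) * 32.6
= 180 / 157.0 * 32.6
= 37.38 MPa

37.38


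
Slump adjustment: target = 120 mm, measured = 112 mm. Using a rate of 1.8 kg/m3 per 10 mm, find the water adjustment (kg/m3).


Difference = 120 - 112 = 8 mm
Water adjustment = 8 * 1.8 / 10 = 1.4 kg/m3

1.4


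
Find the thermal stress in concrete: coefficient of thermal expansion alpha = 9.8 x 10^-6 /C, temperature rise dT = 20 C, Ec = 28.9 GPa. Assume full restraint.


sigma = alpha * dT * Ec
= 9.8e-6 * 20 * 28.9 * 1000
= 5.664 MPa

5.664


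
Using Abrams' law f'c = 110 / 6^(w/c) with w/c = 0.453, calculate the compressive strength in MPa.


f'c = 110 / 6^0.453
= 110 / 2.252
= 48.85 MPa

48.85


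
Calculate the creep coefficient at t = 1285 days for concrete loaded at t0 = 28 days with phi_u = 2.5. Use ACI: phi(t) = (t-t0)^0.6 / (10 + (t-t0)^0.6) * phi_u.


dt = 1285 - 28 = 1257
phi = 1257^0.6 / (10 + 1257^0.6) * 2.5
= 2.197

2.197


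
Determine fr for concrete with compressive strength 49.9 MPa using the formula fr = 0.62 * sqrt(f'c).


fr = 0.62 * sqrt(49.9)
= 4.38 MPa

4.38


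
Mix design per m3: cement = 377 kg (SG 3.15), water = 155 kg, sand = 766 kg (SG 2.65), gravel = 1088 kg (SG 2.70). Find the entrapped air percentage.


Vol cement = 377 / (3.15 * 1000) = 0.119683 m3
Vol water = 155 / 1000 = 0.155 m3
Vol sand = 766 / (2.65 * 1000) = 0.289057 m3
Vol gravel = 1088 / (2.70 * 1000) = 0.402963 m3
Total solid + water volume = 0.966702 m3
Air = (1 - 0.966702) * 100 = 3.33%

3.33


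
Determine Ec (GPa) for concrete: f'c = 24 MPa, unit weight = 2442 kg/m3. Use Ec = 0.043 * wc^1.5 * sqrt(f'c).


Ec = 0.043 * 2442^1.5 * sqrt(24) / 1000
= 25.42 GPa

25.42


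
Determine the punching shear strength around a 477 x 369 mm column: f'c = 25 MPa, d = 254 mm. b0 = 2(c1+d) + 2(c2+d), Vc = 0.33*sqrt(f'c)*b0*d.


b0 = 2*(477 + 254) + 2*(369 + 254) = 2708 mm
Vc = 0.33 * sqrt(25) * 2708 * 254 / 1000
= 1134.92 kN

1134.92


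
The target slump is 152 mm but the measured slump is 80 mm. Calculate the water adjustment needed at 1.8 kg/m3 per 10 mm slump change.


Difference = 152 - 80 = 72 mm
Water adjustment = 72 * 1.8 / 10 = 13.0 kg/m3

13.0


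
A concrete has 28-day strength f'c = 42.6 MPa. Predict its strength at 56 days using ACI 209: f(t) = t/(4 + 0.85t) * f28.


f(56) = 56 / (4 + 0.85 * 56) * 42.6
= 56 / 51.6 * 42.6
= 46.23 MPa

46.23


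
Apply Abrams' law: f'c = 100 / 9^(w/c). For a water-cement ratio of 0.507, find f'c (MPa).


f'c = 100 / 9^0.507
= 100 / 3.046
= 32.82 MPa

32.82


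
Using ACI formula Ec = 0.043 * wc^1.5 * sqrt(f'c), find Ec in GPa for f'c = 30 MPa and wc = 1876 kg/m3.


Ec = 0.043 * 1876^1.5 * sqrt(30) / 1000
= 19.14 GPa

19.14


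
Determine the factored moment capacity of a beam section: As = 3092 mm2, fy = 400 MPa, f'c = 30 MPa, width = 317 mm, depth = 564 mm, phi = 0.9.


a = As * fy / (0.85 * f'c * b)
= 3092 * 400 / (0.85 * 30 * 317)
= 153.003 mm
Mn = As * fy * (d - a/2) / 10^6
= 602.9381 kN-m
phi*Mn = 0.9 * 602.9381 = 542.64 kN-m

542.64


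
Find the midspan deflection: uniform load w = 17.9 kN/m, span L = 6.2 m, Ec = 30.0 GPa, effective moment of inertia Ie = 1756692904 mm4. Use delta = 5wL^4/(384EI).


Convert: L = 6.2 m = 6200 mm, Ec = 30.0 GPa = 30000 MPa
delta = 5 * 17.9 * 6200^4 / (384 * 30000 * 1756692904)
= 6.53 mm

6.53


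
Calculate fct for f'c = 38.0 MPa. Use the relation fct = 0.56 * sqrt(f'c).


fct = 0.56 * sqrt(38.0)
= 0.56 * 6.164
= 3.452 MPa

3.452


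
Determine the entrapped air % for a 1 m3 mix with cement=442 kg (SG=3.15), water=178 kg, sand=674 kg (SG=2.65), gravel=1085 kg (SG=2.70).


Vol cement = 442 / (3.15 * 1000) = 0.140317 m3
Vol water = 178 / 1000 = 0.178 m3
Vol sand = 674 / (2.65 * 1000) = 0.25434 m3
Vol gravel = 1085 / (2.70 * 1000) = 0.401852 m3
Total solid + water volume = 0.974509 m3
Air = (1 - 0.974509) * 100 = 2.55%

2.55


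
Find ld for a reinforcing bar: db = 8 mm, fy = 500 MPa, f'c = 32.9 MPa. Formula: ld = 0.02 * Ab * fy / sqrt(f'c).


Ab = pi * 8^2 / 4 = 50.265 mm2
ld = 0.02 * 50.265 * 500 / sqrt(32.9)
= 87.6 mm

87.6


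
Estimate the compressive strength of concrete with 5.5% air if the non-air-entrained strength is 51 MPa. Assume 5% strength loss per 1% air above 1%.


Strength loss = (5.5 - 1) * 5 = 22.5%
f'c = 51 * (1 - 22.5/100)
= 39.52 MPa

39.52


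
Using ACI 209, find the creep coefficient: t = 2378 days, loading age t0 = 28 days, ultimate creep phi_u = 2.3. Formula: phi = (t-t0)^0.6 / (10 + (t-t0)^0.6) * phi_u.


dt = 2378 - 28 = 2350
phi = 2350^0.6 / (10 + 2350^0.6) * 2.3
= 2.101

2.101


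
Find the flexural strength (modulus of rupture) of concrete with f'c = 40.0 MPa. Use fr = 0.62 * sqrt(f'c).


fr = 0.62 * sqrt(40.0)
= 3.921 MPa

3.921


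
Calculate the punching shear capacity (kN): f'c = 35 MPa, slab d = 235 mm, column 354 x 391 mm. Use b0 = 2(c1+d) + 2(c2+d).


b0 = 2*(354 + 235) + 2*(391 + 235) = 2430 mm
Vc = 0.33 * sqrt(35) * 2430 * 235 / 1000
= 1114.86 kN

1114.86


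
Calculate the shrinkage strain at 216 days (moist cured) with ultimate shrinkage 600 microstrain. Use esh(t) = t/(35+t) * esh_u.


esh(216) = 216 / (35 + 216) * 600
= 216 / 251 * 600
= 516.3 microstrain

516.3


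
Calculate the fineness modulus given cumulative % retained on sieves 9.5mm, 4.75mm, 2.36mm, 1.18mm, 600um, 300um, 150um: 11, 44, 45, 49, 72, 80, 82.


FM = sum(cumulative % retained) / 100
= 383 / 100
= 3.83

3.83


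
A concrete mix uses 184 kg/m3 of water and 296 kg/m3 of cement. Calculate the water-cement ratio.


w/c = water / cement
w/c = 184 / 296 = 0.622

0.622


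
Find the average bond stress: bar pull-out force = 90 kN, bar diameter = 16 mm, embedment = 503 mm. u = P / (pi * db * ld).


u = P / (pi * db * ld)
= 90 * 1000 / (pi * 16 * 503)
= 3.56 MPa

3.56


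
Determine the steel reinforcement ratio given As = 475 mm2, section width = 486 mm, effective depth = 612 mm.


rho = As / (b * d)
= 475 / (486 * 612)
= 0.0016

0.0016


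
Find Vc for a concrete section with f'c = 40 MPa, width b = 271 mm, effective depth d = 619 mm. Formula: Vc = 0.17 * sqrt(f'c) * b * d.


Vc = 0.17 * sqrt(40) * 271 * 619 / 1000
= 180.36 kN

180.36


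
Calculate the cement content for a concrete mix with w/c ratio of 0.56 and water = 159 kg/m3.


Cement = water / (w/c)
= 159 / 0.56
= 283.9 kg/m3

283.9


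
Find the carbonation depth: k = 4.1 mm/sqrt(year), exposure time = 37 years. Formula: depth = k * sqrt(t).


depth = k * sqrt(t)
= 4.1 * sqrt(37)
= 24.94 mm

24.94


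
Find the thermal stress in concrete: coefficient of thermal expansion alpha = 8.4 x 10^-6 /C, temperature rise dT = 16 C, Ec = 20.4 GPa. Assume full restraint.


sigma = alpha * dT * Ec
= 8.4e-6 * 16 * 20.4 * 1000
= 2.742 MPa

2.742


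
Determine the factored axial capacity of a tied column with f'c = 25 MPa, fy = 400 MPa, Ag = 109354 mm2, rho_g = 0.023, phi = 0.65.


Ast = rho * Ag = 0.023 * 109354 = 2515.142 mm2
phi*Pn = 0.65 * 0.80 * (0.85 * 25 * (109354 - 2515.142) + 400 * 2515.142) / 1000
= 1703.72 kN

1703.72


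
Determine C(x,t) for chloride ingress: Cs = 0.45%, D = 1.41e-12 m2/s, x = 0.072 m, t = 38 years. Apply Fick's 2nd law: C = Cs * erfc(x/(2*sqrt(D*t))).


t_seconds = 38 * 365.25 * 24 * 3600 = 1199188800.0 s
arg = 0.072 / (2 * sqrt(1.41e-12 * 1199188800.0))
= 0.8755
erfc(0.8755) = 0.2157
C = 0.45 * 0.2157 = 0.0971%

0.0971


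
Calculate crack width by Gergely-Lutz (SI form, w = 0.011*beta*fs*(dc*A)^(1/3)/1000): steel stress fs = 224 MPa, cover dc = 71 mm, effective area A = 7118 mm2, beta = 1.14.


w = 0.011 * beta * fs * (dc * A)^(1/3) / 1000
= 0.011 * 1.14 * 224 * (71 * 7118)^(1/3) / 1000
= 0.224 mm

0.224


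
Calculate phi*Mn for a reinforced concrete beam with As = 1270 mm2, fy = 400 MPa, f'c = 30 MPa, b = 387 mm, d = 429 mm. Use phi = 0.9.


a = As * fy / (0.85 * f'c * b)
= 1270 * 400 / (0.85 * 30 * 387)
= 51.4769 mm
Mn = As * fy * (d - a/2) / 10^6
= 204.8569 kN-m
phi*Mn = 0.9 * 204.8569 = 184.37 kN-m

184.37


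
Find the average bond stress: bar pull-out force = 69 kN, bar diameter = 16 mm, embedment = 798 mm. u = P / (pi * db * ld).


u = P / (pi * db * ld)
= 69 * 1000 / (pi * 16 * 798)
= 1.72 MPa

1.72


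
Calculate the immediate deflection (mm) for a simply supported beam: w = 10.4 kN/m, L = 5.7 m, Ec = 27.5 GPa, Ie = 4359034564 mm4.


Convert: L = 5.7 m = 5700 mm, Ec = 27.5 GPa = 27500 MPa
delta = 5 * 10.4 * 5700^4 / (384 * 27500 * 4359034564)
= 1.19 mm

1.19


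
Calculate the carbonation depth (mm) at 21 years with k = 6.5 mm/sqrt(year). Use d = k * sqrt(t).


depth = k * sqrt(t)
= 6.5 * sqrt(21)
= 29.79 mm

29.79


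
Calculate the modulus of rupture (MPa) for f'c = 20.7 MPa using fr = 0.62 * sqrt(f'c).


fr = 0.62 * sqrt(20.7)
= 2.821 MPa

2.821


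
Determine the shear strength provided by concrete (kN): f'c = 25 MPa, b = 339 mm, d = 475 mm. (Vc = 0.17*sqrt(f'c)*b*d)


Vc = 0.17 * sqrt(25) * 339 * 475 / 1000
= 136.87 kN

136.87


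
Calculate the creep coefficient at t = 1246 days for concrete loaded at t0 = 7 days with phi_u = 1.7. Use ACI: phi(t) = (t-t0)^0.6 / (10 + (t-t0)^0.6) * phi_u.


dt = 1246 - 7 = 1239
phi = 1239^0.6 / (10 + 1239^0.6) * 1.7
= 1.492

1.492


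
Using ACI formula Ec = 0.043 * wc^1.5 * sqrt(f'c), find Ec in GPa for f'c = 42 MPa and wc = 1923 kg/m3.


Ec = 0.043 * 1923^1.5 * sqrt(42) / 1000
= 23.5 GPa

23.5


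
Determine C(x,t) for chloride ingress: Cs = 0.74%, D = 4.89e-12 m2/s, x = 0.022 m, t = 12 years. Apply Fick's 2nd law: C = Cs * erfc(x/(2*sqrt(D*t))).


t_seconds = 12 * 365.25 * 24 * 3600 = 378691200.0 s
arg = 0.022 / (2 * sqrt(4.89e-12 * 378691200.0))
= 0.2556
erfc(0.2556) = 0.7177
C = 0.74 * 0.7177 = 0.5311%

0.5311


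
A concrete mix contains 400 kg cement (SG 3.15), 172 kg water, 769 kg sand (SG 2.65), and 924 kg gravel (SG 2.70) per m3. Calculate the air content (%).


Vol cement = 400 / (3.15 * 1000) = 0.126984 m3
Vol water = 172 / 1000 = 0.172 m3
Vol sand = 769 / (2.65 * 1000) = 0.290189 m3
Vol gravel = 924 / (2.70 * 1000) = 0.342222 m3
Total solid + water volume = 0.931395 m3
Air = (1 - 0.931395) * 100 = 6.86%

6.86


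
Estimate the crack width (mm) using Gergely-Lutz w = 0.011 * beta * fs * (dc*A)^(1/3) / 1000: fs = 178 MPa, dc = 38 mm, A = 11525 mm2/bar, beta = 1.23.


w = 0.011 * beta * fs * (dc * A)^(1/3) / 1000
= 0.011 * 1.23 * 178 * (38 * 11525)^(1/3) / 1000
= 0.183 mm

0.183


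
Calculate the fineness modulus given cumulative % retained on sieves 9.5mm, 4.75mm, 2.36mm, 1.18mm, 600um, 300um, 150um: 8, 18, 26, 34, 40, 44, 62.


FM = sum(cumulative % retained) / 100
= 232 / 100
= 2.32

2.32


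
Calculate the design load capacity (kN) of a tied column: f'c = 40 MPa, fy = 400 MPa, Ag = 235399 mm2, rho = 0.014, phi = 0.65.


Ast = rho * Ag = 0.014 * 235399 = 3295.586 mm2
phi*Pn = 0.65 * 0.80 * (0.85 * 40 * (235399 - 3295.586) + 400 * 3295.586) / 1000
= 4789.07 kN

4789.07


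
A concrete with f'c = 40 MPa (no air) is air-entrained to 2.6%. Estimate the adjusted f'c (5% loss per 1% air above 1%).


Strength loss = (2.6 - 1) * 5 = 8.0%
f'c = 40 * (1 - 8.0/100)
= 36.8 MPa

36.8


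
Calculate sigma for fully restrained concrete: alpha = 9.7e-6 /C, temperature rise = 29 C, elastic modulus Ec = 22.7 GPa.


sigma = alpha * dT * Ec
= 9.7e-6 * 29 * 22.7 * 1000
= 6.386 MPa

6.386


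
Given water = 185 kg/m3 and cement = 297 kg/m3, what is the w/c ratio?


w/c = water / cement
w/c = 185 / 297 = 0.623

0.623


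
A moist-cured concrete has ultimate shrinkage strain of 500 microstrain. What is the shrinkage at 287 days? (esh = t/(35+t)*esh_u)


esh(287) = 287 / (35 + 287) * 500
= 287 / 322 * 500
= 445.7 microstrain

445.7


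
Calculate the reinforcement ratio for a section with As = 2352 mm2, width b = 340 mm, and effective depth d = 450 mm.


rho = As / (b * d)
= 2352 / (340 * 450)
= 0.0154

0.0154


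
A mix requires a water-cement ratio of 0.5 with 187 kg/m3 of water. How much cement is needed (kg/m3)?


Cement = water / (w/c)
= 187 / 0.5
= 374.0 kg/m3

374.0


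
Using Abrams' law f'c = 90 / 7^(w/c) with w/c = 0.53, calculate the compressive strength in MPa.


f'c = 90 / 7^0.53
= 90 / 2.805
= 32.09 MPa

32.09


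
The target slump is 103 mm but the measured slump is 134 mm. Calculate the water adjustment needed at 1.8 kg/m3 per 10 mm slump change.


Difference = 103 - 134 = -31 mm
Water adjustment = -31 * 1.8 / 10 = -5.6 kg/m3

-5.6


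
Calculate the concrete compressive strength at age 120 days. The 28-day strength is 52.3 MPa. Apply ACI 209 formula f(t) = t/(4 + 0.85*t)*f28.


f(120) = 120 / (4 + 0.85 * 120) * 52.3
= 120 / 106.0 * 52.3
= 59.21 MPa

59.21


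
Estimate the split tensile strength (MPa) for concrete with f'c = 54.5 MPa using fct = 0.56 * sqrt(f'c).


fct = 0.56 * sqrt(54.5)
= 0.56 * 7.382
= 4.134 MPa

4.134


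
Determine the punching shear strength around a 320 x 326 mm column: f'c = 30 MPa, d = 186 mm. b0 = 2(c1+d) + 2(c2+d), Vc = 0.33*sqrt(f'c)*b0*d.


b0 = 2*(320 + 186) + 2*(326 + 186) = 2036 mm
Vc = 0.33 * sqrt(30) * 2036 * 186 / 1000
= 684.49 kN

684.49


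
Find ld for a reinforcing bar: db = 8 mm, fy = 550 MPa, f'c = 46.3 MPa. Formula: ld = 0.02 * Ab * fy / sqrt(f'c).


Ab = pi * 8^2 / 4 = 50.265 mm2
ld = 0.02 * 50.265 * 550 / sqrt(46.3)
= 81.3 mm

81.3


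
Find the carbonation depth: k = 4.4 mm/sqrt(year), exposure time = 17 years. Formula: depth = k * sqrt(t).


depth = k * sqrt(t)
= 4.4 * sqrt(17)
= 18.14 mm

18.14


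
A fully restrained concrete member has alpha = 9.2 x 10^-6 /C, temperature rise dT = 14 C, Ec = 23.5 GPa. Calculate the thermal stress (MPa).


sigma = alpha * dT * Ec
= 9.2e-6 * 14 * 23.5 * 1000
= 3.027 MPa

3.027


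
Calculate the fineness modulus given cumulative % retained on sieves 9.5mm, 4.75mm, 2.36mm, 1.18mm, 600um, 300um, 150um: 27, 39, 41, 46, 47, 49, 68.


FM = sum(cumulative % retained) / 100
= 317 / 100
= 3.17

3.17


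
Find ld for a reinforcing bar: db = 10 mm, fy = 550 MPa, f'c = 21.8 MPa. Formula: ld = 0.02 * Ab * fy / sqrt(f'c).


Ab = pi * 10^2 / 4 = 78.54 mm2
ld = 0.02 * 78.54 * 550 / sqrt(21.8)
= 185.0 mm

185.0


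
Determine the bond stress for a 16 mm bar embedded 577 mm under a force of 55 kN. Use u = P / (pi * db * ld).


u = P / (pi * db * ld)
= 55 * 1000 / (pi * 16 * 577)
= 1.896 MPa

1.896


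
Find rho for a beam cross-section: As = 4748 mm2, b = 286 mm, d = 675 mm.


rho = As / (b * d)
= 4748 / (286 * 675)
= 0.0246

0.0246


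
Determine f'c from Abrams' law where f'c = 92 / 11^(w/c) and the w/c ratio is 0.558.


f'c = 92 / 11^0.558
= 92 / 3.812
= 24.14 MPa

24.14


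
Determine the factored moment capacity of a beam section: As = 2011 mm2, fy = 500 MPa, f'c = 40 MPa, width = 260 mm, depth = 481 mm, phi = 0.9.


a = As * fy / (0.85 * f'c * b)
= 2011 * 500 / (0.85 * 40 * 260)
= 113.7443 mm
Mn = As * fy * (d - a/2) / 10^6
= 426.4605 kN-m
phi*Mn = 0.9 * 426.4605 = 383.81 kN-m

383.81


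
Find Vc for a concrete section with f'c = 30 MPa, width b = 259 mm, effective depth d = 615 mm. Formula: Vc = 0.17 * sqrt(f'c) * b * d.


Vc = 0.17 * sqrt(30) * 259 * 615 / 1000
= 148.31 kN

148.31


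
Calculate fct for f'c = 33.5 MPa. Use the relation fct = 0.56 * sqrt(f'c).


fct = 0.56 * sqrt(33.5)
= 0.56 * 5.788
= 3.241 MPa

3.241


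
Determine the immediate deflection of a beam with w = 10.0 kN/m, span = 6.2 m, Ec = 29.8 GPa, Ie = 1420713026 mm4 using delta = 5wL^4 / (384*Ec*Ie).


Convert: L = 6.2 m = 6200 mm, Ec = 29.8 GPa = 29800 MPa
delta = 5 * 10.0 * 6200^4 / (384 * 29800 * 1420713026)
= 4.54 mm

4.54


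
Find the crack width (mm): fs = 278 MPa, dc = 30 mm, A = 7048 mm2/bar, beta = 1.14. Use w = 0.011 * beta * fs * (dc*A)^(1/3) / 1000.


w = 0.011 * beta * fs * (dc * A)^(1/3) / 1000
= 0.011 * 1.14 * 278 * (30 * 7048)^(1/3) / 1000
= 0.208 mm

0.208


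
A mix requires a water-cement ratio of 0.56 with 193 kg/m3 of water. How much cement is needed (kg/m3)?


Cement = water / (w/c)
= 193 / 0.56
= 344.6 kg/m3

344.6


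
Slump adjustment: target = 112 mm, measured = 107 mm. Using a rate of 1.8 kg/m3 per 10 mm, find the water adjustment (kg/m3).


Difference = 112 - 107 = 5 mm
Water adjustment = 5 * 1.8 / 10 = 0.9 kg/m3

0.9


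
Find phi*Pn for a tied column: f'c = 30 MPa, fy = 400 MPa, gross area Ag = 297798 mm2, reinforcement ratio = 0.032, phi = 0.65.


Ast = rho * Ag = 0.032 * 297798 = 9529.536 mm2
phi*Pn = 0.65 * 0.80 * (0.85 * 30 * (297798 - 9529.536) + 400 * 9529.536) / 1000
= 5804.58 kN

5804.58


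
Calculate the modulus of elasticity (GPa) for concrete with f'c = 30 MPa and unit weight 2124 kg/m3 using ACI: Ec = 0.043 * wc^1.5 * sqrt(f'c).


Ec = 0.043 * 2124^1.5 * sqrt(30) / 1000
= 23.05 GPa

23.05


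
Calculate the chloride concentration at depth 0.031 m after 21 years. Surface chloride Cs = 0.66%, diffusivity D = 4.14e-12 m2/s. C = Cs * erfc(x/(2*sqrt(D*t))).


t_seconds = 21 * 365.25 * 24 * 3600 = 662709600.0 s
arg = 0.031 / (2 * sqrt(4.14e-12 * 662709600.0))
= 0.2959
erfc(0.2959) = 0.6756
C = 0.66 * 0.6756 = 0.4459%

0.4459


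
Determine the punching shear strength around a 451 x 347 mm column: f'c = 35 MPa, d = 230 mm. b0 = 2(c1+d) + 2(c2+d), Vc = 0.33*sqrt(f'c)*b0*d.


b0 = 2*(451 + 230) + 2*(347 + 230) = 2516 mm
Vc = 0.33 * sqrt(35) * 2516 * 230 / 1000
= 1129.76 kN

1129.76


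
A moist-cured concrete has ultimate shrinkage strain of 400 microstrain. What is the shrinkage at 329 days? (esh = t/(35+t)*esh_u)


esh(329) = 329 / (35 + 329) * 400
= 329 / 364 * 400
= 361.5 microstrain

361.5
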